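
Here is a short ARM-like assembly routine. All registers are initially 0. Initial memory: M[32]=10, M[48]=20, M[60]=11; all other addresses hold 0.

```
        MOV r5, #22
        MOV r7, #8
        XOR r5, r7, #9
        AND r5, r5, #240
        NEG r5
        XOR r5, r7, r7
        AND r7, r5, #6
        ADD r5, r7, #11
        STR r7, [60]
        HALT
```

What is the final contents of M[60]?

MOV r5, #22 → r5=22
MOV r7, #8 → r7=8
XOR r5, r7, #9 → r5=8^9=1
AND r5, r5, #240 → r5=1&240=0
NEG r5 → r5=-(0)=0
XOR r5, r7, r7 → r5=8^8=0
AND r7, r5, #6 → r7=0&6=0
ADD r5, r7, #11 → r5=0+11=11
STR r7, [60] → M[60]=0
halt.

0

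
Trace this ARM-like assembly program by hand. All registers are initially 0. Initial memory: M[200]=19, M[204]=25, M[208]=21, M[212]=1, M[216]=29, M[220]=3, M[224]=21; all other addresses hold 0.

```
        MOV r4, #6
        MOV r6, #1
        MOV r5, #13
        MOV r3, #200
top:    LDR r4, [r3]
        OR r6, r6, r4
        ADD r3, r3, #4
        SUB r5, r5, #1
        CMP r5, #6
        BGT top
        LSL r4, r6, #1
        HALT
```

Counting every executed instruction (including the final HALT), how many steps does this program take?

48

MOV r4, #6 → r4=6
MOV r6, #1 → r6=1
MOV r5, #13 → r5=13
MOV r3, #200 → r3=200
LDR r4, [r3] → r4=M[200]=19
OR r6, r6, r4 → r6=1|19=19
ADD r3, r3, #4 → r3=200+4=204
SUB r5, r5, #1 → r5=13-1=12
CMP r5, #6  (cmp 12,6)
BGT top: taken
LDR r4, [r3] → r4=M[204]=25
OR r6, r6, r4 → r6=19|25=27
ADD r3, r3, #4 → r3=204+4=208
SUB r5, r5, #1 → r5=12-1=11
CMP r5, #6  (cmp 11,6)
BGT top: taken
LDR r4, [r3] → r4=M[208]=21
OR r6, r6, r4 → r6=27|21=31
ADD r3, r3, #4 → r3=208+4=212
SUB r5, r5, #1 → r5=11-1=10
CMP r5, #6  (cmp 10,6)
BGT top: taken
LDR r4, [r3] → r4=M[212]=1
OR r6, r6, r4 → r6=31|1=31
ADD r3, r3, #4 → r3=212+4=216
SUB r5, r5, #1 → r5=10-1=9
CMP r5, #6  (cmp 9,6)
BGT top: taken
LDR r4, [r3] → r4=M[216]=29
OR r6, r6, r4 → r6=31|29=31
ADD r3, r3, #4 → r3=216+4=220
SUB r5, r5, #1 → r5=9-1=8
CMP r5, #6  (cmp 8,6)
BGT top: taken
LDR r4, [r3] → r4=M[220]=3
OR r6, r6, r4 → r6=31|3=31
ADD r3, r3, #4 → r3=220+4=224
SUB r5, r5, #1 → r5=8-1=7
CMP r5, #6  (cmp 7,6)
BGT top: taken
LDR r4, [r3] → r4=M[224]=21
OR r6, r6, r4 → r6=31|21=31
ADD r3, r3, #4 → r3=224+4=228
SUB r5, r5, #1 → r5=7-1=6
CMP r5, #6  (cmp 6,6)
BGT top: not taken
LSL r4, r6, #1 → r4=31<<1=62
halt.
Total executed instructions: 48.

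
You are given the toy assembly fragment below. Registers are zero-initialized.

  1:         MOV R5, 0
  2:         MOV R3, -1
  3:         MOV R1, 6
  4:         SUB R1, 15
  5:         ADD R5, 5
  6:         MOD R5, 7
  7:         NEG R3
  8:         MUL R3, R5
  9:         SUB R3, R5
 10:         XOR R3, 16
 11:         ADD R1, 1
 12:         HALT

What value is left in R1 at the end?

-8

MOV R5, 0 → R5=0
MOV R3, -1 → R3=-1
MOV R1, 6 → R1=6
SUB R1, 15 → R1=6-15=-9
ADD R5, 5 → R5=0+5=5
MOD R5, 7 → R5=5%7=5
NEG R3 → R3=-(-1)=1
MUL R3, R5 → R3=1*5=5
SUB R3, R5 → R3=5-5=0
XOR R3, 16 → R3=0^16=16
ADD R1, 1 → R1=(-9)+1=-8
halt.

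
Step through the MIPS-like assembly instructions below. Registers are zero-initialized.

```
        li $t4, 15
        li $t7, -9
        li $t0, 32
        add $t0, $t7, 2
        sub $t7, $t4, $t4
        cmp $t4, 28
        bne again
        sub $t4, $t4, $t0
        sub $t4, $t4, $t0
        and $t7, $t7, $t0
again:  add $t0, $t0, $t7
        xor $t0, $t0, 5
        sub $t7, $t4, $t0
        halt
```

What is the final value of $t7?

19

$t4=15
$t7=-9
$t0=32
$t0=(-9)+2=-7
$t7=15-15=0
cmp $t4, 28  (cmp 15,28)
bne again: taken
$t0=(-7)+0=-7
$t0=(-7)^5=-4
$t7=15-(-4)=19
halt.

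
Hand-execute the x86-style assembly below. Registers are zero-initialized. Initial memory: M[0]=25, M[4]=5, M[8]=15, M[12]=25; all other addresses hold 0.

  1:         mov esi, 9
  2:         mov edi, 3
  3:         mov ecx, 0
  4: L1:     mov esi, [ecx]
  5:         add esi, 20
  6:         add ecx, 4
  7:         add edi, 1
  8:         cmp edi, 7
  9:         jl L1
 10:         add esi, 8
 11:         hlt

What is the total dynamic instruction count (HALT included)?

29

esi=9
edi=3
ecx=0
esi=M[0]=25
esi=25+20=45
ecx=0+4=4
edi=3+1=4
cmp edi, 7  (cmp 4,7)
jl L1: taken
esi=M[4]=5
esi=5+20=25
ecx=4+4=8
edi=4+1=5
cmp edi, 7  (cmp 5,7)
jl L1: taken
esi=M[8]=15
esi=15+20=35
ecx=8+4=12
edi=5+1=6
cmp edi, 7  (cmp 6,7)
jl L1: taken
esi=M[12]=25
esi=25+20=45
ecx=12+4=16
edi=6+1=7
cmp edi, 7  (cmp 7,7)
jl L1: not taken
esi=45+8=53
halt.
Total executed instructions: 29.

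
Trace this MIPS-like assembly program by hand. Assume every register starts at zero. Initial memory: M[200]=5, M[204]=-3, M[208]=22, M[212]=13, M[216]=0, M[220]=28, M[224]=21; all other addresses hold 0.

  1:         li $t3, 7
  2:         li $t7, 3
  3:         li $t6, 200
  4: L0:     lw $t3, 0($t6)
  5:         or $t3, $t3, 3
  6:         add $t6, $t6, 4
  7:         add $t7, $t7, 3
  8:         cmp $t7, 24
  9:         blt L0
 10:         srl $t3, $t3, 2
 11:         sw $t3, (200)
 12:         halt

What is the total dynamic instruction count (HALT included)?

li $t3, 7 → $t3=7
li $t7, 3 → $t7=3
li $t6, 200 → $t6=200
lw $t3, 0($t6) → $t3=M[200]=5
or $t3, $t3, 3 → $t3=5|3=7
add $t6, $t6, 4 → $t6=200+4=204
add $t7, $t7, 3 → $t7=3+3=6
cmp $t7, 24  (cmp 6,24)
blt L0: taken
lw $t3, 0($t6) → $t3=M[204]=-3
or $t3, $t3, 3 → $t3=(-3)|3=-1
add $t6, $t6, 4 → $t6=204+4=208
add $t7, $t7, 3 → $t7=6+3=9
cmp $t7, 24  (cmp 9,24)
blt L0: taken
lw $t3, 0($t6) → $t3=M[208]=22
or $t3, $t3, 3 → $t3=22|3=23
add $t6, $t6, 4 → $t6=208+4=212
add $t7, $t7, 3 → $t7=9+3=12
cmp $t7, 24  (cmp 12,24)
blt L0: taken
lw $t3, 0($t6) → $t3=M[212]=13
or $t3, $t3, 3 → $t3=13|3=15
add $t6, $t6, 4 → $t6=212+4=216
add $t7, $t7, 3 → $t7=12+3=15
cmp $t7, 24  (cmp 15,24)
blt L0: taken
lw $t3, 0($t6) → $t3=M[216]=0
or $t3, $t3, 3 → $t3=0|3=3
add $t6, $t6, 4 → $t6=216+4=220
add $t7, $t7, 3 → $t7=15+3=18
cmp $t7, 24  (cmp 18,24)
blt L0: taken
lw $t3, 0($t6) → $t3=M[220]=28
or $t3, $t3, 3 → $t3=28|3=31
add $t6, $t6, 4 → $t6=220+4=224
add $t7, $t7, 3 → $t7=18+3=21
cmp $t7, 24  (cmp 21,24)
blt L0: taken
lw $t3, 0($t6) → $t3=M[224]=21
or $t3, $t3, 3 → $t3=21|3=23
add $t6, $t6, 4 → $t6=224+4=228
add $t7, $t7, 3 → $t7=21+3=24
cmp $t7, 24  (cmp 24,24)
blt L0: not taken
srl $t3, $t3, 2 → $t3=23>>2=5
sw $t3, (200) → M[200]=5
halt.
Total executed instructions: 48.

48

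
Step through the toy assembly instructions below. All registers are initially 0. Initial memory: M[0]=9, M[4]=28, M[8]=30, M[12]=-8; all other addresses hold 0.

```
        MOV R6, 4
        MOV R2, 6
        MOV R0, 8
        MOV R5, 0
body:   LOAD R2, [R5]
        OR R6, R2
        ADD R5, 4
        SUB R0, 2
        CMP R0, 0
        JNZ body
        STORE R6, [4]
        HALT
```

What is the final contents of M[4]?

R6=4
R2=6
R0=8
R5=0
R2=M[0]=9
R6=4|9=13
R5=0+4=4
R0=8-2=6
CMP R0, 0  (cmp 6,0)
JNZ body: taken
R2=M[4]=28
R6=13|28=29
R5=4+4=8
R0=6-2=4
CMP R0, 0  (cmp 4,0)
JNZ body: taken
R2=M[8]=30
R6=29|30=31
R5=8+4=12
R0=4-2=2
CMP R0, 0  (cmp 2,0)
JNZ body: taken
R2=M[12]=-8
R6=31|(-8)=-1
R5=12+4=16
R0=2-2=0
CMP R0, 0  (cmp 0,0)
JNZ body: not taken
STORE R6, [4] → M[4]=-1
halt.

-1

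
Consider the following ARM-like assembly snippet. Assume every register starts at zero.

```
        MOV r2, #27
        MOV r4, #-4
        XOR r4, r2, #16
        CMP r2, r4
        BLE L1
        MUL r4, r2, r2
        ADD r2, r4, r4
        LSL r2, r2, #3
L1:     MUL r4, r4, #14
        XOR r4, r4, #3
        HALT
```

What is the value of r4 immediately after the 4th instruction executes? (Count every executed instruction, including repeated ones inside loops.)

11

after MOV r2, #27: r2=27
after MOV r4, #-4: r4=-4
after XOR r4, r2, #16: r4=27^16=11
CMP r2, r4  (cmp 27,11)
After step 4: r4 = 11.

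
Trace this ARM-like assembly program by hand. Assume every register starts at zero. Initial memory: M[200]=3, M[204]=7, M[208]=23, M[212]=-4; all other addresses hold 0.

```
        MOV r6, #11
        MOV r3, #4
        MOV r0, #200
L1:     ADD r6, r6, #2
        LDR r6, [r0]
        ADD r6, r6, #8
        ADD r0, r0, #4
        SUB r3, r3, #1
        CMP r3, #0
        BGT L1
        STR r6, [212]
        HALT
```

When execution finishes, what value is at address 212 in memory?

after MOV r6, #11: r6=11
after MOV r3, #4: r3=4
after MOV r0, #200: r0=200
after ADD r6, r6, #2: r6=11+2=13
after LDR r6, [r0]: r6=M[200]=3
after ADD r6, r6, #8: r6=3+8=11
after ADD r0, r0, #4: r0=200+4=204
after SUB r3, r3, #1: r3=4-1=3
CMP r3, #0  (cmp 3,0)
BGT L1: taken
after ADD r6, r6, #2: r6=11+2=13
after LDR r6, [r0]: r6=M[204]=7
after ADD r6, r6, #8: r6=7+8=15
after ADD r0, r0, #4: r0=204+4=208
after SUB r3, r3, #1: r3=3-1=2
CMP r3, #0  (cmp 2,0)
BGT L1: taken
after ADD r6, r6, #2: r6=15+2=17
after LDR r6, [r0]: r6=M[208]=23
after ADD r6, r6, #8: r6=23+8=31
after ADD r0, r0, #4: r0=208+4=212
after SUB r3, r3, #1: r3=2-1=1
CMP r3, #0  (cmp 1,0)
BGT L1: taken
after ADD r6, r6, #2: r6=31+2=33
after LDR r6, [r0]: r6=M[212]=-4
after ADD r6, r6, #8: r6=(-4)+8=4
after ADD r0, r0, #4: r0=212+4=216
after SUB r3, r3, #1: r3=1-1=0
CMP r3, #0  (cmp 0,0)
BGT L1: not taken
STR r6, [212] → M[212]=4
halt.

4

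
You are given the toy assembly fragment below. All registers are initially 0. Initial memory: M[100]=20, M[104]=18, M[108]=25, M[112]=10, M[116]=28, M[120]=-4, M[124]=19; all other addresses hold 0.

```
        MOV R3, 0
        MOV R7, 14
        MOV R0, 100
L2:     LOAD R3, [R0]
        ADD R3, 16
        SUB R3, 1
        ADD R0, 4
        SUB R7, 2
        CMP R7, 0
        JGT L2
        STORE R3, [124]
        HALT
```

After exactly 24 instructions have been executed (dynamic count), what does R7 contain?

8

MOV R3, 0 → R3=0
MOV R7, 14 → R7=14
MOV R0, 100 → R0=100
LOAD R3, [R0] → R3=M[100]=20
ADD R3, 16 → R3=20+16=36
SUB R3, 1 → R3=36-1=35
ADD R0, 4 → R0=100+4=104
SUB R7, 2 → R7=14-2=12
CMP R7, 0  (cmp 12,0)
JGT L2: taken
LOAD R3, [R0] → R3=M[104]=18
ADD R3, 16 → R3=18+16=34
SUB R3, 1 → R3=34-1=33
ADD R0, 4 → R0=104+4=108
SUB R7, 2 → R7=12-2=10
CMP R7, 0  (cmp 10,0)
JGT L2: taken
LOAD R3, [R0] → R3=M[108]=25
ADD R3, 16 → R3=25+16=41
SUB R3, 1 → R3=41-1=40
ADD R0, 4 → R0=108+4=112
SUB R7, 2 → R7=10-2=8
CMP R7, 0  (cmp 8,0)
JGT L2: taken
After step 24: R7 = 8.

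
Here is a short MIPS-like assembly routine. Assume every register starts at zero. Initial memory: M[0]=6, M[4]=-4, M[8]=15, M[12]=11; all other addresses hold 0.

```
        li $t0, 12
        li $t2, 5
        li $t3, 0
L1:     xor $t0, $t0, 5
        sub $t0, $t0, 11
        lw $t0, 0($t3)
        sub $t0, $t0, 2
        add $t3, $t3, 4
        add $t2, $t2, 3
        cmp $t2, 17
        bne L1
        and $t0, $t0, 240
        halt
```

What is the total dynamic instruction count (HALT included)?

37

after li $t0, 12: $t0=12
after li $t2, 5: $t2=5
after li $t3, 0: $t3=0
after xor $t0, $t0, 5: $t0=12^5=9
after sub $t0, $t0, 11: $t0=9-11=-2
after lw $t0, 0($t3): $t0=M[0]=6
after sub $t0, $t0, 2: $t0=6-2=4
after add $t3, $t3, 4: $t3=0+4=4
after add $t2, $t2, 3: $t2=5+3=8
cmp $t2, 17  (cmp 8,17)
bne L1: taken
after xor $t0, $t0, 5: $t0=4^5=1
after sub $t0, $t0, 11: $t0=1-11=-10
after lw $t0, 0($t3): $t0=M[4]=-4
after sub $t0, $t0, 2: $t0=(-4)-2=-6
after add $t3, $t3, 4: $t3=4+4=8
after add $t2, $t2, 3: $t2=8+3=11
cmp $t2, 17  (cmp 11,17)
bne L1: taken
after xor $t0, $t0, 5: $t0=(-6)^5=-1
after sub $t0, $t0, 11: $t0=(-1)-11=-12
after lw $t0, 0($t3): $t0=M[8]=15
after sub $t0, $t0, 2: $t0=15-2=13
after add $t3, $t3, 4: $t3=8+4=12
after add $t2, $t2, 3: $t2=11+3=14
cmp $t2, 17  (cmp 14,17)
bne L1: taken
after xor $t0, $t0, 5: $t0=13^5=8
after sub $t0, $t0, 11: $t0=8-11=-3
after lw $t0, 0($t3): $t0=M[12]=11
after sub $t0, $t0, 2: $t0=11-2=9
after add $t3, $t3, 4: $t3=12+4=16
after add $t2, $t2, 3: $t2=14+3=17
cmp $t2, 17  (cmp 17,17)
bne L1: not taken
after and $t0, $t0, 240: $t0=9&240=0
halt.
Total executed instructions: 37.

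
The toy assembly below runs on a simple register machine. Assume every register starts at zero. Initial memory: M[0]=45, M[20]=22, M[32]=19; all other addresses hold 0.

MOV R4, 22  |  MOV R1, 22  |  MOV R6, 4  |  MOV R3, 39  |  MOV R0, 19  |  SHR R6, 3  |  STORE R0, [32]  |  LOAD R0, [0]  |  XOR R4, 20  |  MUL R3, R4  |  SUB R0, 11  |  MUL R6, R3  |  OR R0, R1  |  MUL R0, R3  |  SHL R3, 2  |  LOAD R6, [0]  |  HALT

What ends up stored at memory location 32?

MOV R4, 22 → R4=22
MOV R1, 22 → R1=22
MOV R6, 4 → R6=4
MOV R3, 39 → R3=39
MOV R0, 19 → R0=19
SHR R6, 3 → R6=4>>3=0
STORE R0, [32] → M[32]=19
LOAD R0, [0] → R0=M[0]=45
XOR R4, 20 → R4=22^20=2
MUL R3, R4 → R3=39*2=78
SUB R0, 11 → R0=45-11=34
MUL R6, R3 → R6=0*78=0
OR R0, R1 → R0=34|22=54
MUL R0, R3 → R0=54*78=4212
SHL R3, 2 → R3=78<<2=312
LOAD R6, [0] → R6=M[0]=45
halt.

19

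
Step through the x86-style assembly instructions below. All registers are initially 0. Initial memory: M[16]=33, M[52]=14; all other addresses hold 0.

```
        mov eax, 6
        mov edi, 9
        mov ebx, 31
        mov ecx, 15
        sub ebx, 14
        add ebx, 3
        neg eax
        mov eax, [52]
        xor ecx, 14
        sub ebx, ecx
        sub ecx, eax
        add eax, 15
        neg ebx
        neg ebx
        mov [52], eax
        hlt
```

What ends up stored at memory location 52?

mov eax, 6 → eax=6
mov edi, 9 → edi=9
mov ebx, 31 → ebx=31
mov ecx, 15 → ecx=15
sub ebx, 14 → ebx=31-14=17
add ebx, 3 → ebx=17+3=20
neg eax → eax=-(6)=-6
mov eax, [52] → eax=M[52]=14
xor ecx, 14 → ecx=15^14=1
sub ebx, ecx → ebx=20-1=19
sub ecx, eax → ecx=1-14=-13
add eax, 15 → eax=14+15=29
neg ebx → ebx=-(19)=-19
neg ebx → ebx=-(-19)=19
mov [52], eax → M[52]=29
halt.

29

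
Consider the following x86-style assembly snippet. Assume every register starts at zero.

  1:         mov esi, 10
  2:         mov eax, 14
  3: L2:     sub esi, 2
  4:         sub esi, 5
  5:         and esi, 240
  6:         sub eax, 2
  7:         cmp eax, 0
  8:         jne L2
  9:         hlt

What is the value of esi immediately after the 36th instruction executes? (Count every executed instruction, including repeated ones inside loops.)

176

esi=10
eax=14
esi=10-2=8
esi=8-5=3
esi=3&240=0
eax=14-2=12
cmp eax, 0  (cmp 12,0)
jne L2: taken
esi=0-2=-2
esi=(-2)-5=-7
esi=(-7)&240=240
eax=12-2=10
cmp eax, 0  (cmp 10,0)
jne L2: taken
esi=240-2=238
esi=238-5=233
esi=233&240=224
eax=10-2=8
cmp eax, 0  (cmp 8,0)
jne L2: taken
esi=224-2=222
esi=222-5=217
esi=217&240=208
eax=8-2=6
cmp eax, 0  (cmp 6,0)
jne L2: taken
esi=208-2=206
esi=206-5=201
esi=201&240=192
eax=6-2=4
cmp eax, 0  (cmp 4,0)
jne L2: taken
esi=192-2=190
esi=190-5=185
esi=185&240=176
eax=4-2=2
After step 36: esi = 176.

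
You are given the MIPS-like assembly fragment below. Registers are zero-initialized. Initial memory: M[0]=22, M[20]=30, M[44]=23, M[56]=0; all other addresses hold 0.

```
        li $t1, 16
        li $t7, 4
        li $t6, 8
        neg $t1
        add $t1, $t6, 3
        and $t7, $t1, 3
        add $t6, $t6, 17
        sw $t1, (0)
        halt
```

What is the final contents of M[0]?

$t1=16
$t7=4
$t6=8
$t1=-(16)=-16
$t1=8+3=11
$t7=11&3=3
$t6=8+17=25
sw $t1, (0) → M[0]=11
halt.

11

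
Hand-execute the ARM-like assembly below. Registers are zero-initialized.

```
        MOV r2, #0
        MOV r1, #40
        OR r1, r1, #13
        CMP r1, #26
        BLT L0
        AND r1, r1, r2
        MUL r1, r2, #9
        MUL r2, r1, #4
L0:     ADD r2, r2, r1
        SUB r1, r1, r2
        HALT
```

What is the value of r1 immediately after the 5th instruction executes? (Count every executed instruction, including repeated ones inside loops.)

r2=0
r1=40
r1=40|13=45
CMP r1, #26  (cmp 45,26)
BLT L0: not taken
After step 5: r1 = 45.

45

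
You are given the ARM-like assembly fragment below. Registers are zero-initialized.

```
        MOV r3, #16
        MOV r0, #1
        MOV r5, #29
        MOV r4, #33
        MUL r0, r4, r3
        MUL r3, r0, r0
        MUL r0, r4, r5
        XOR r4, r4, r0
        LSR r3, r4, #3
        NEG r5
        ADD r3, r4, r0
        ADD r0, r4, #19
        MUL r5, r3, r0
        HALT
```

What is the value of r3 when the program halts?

after MOV r3, #16: r3=16
after MOV r0, #1: r0=1
after MOV r5, #29: r5=29
after MOV r4, #33: r4=33
after MUL r0, r4, r3: r0=33*16=528
after MUL r3, r0, r0: r3=528*528=278784
after MUL r0, r4, r5: r0=33*29=957
after XOR r4, r4, r0: r4=33^957=924
after LSR r3, r4, #3: r3=924>>3=115
after NEG r5: r5=-(29)=-29
after ADD r3, r4, r0: r3=924+957=1881
after ADD r0, r4, #19: r0=924+19=943
after MUL r5, r3, r0: r5=1881*943=1773783
halt.

1881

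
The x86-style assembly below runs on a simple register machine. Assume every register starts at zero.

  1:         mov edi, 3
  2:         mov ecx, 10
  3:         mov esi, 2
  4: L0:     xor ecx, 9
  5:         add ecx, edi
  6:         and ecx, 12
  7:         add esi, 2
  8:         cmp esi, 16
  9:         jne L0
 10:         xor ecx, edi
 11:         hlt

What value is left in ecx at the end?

15

edi=3
ecx=10
esi=2
ecx=10^9=3
ecx=3+3=6
ecx=6&12=4
esi=2+2=4
cmp esi, 16  (cmp 4,16)
jne L0: taken
ecx=4^9=13
ecx=13+3=16
ecx=16&12=0
esi=4+2=6
cmp esi, 16  (cmp 6,16)
jne L0: taken
ecx=0^9=9
ecx=9+3=12
ecx=12&12=12
esi=6+2=8
cmp esi, 16  (cmp 8,16)
jne L0: taken
ecx=12^9=5
ecx=5+3=8
ecx=8&12=8
esi=8+2=10
cmp esi, 16  (cmp 10,16)
jne L0: taken
ecx=8^9=1
ecx=1+3=4
ecx=4&12=4
esi=10+2=12
cmp esi, 16  (cmp 12,16)
jne L0: taken
ecx=4^9=13
ecx=13+3=16
ecx=16&12=0
esi=12+2=14
cmp esi, 16  (cmp 14,16)
jne L0: taken
ecx=0^9=9
ecx=9+3=12
ecx=12&12=12
esi=14+2=16
cmp esi, 16  (cmp 16,16)
jne L0: not taken
ecx=12^3=15
halt.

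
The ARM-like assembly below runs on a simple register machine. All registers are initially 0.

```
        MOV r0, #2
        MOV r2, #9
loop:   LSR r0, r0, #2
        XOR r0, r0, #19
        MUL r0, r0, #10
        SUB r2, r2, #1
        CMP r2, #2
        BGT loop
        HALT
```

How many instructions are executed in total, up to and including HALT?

MOV r0, #2 → r0=2
MOV r2, #9 → r2=9
LSR r0, r0, #2 → r0=2>>2=0
XOR r0, r0, #19 → r0=0^19=19
MUL r0, r0, #10 → r0=19*10=190
SUB r2, r2, #1 → r2=9-1=8
CMP r2, #2  (cmp 8,2)
BGT loop: taken
LSR r0, r0, #2 → r0=190>>2=47
XOR r0, r0, #19 → r0=47^19=60
MUL r0, r0, #10 → r0=60*10=600
SUB r2, r2, #1 → r2=8-1=7
CMP r2, #2  (cmp 7,2)
BGT loop: taken
LSR r0, r0, #2 → r0=600>>2=150
XOR r0, r0, #19 → r0=150^19=133
MUL r0, r0, #10 → r0=133*10=1330
SUB r2, r2, #1 → r2=7-1=6
CMP r2, #2  (cmp 6,2)
BGT loop: taken
LSR r0, r0, #2 → r0=1330>>2=332
XOR r0, r0, #19 → r0=332^19=351
MUL r0, r0, #10 → r0=351*10=3510
SUB r2, r2, #1 → r2=6-1=5
CMP r2, #2  (cmp 5,2)
BGT loop: taken
LSR r0, r0, #2 → r0=3510>>2=877
XOR r0, r0, #19 → r0=877^19=894
MUL r0, r0, #10 → r0=894*10=8940
SUB r2, r2, #1 → r2=5-1=4
CMP r2, #2  (cmp 4,2)
BGT loop: taken
LSR r0, r0, #2 → r0=8940>>2=2235
XOR r0, r0, #19 → r0=2235^19=2216
MUL r0, r0, #10 → r0=2216*10=22160
SUB r2, r2, #1 → r2=4-1=3
CMP r2, #2  (cmp 3,2)
BGT loop: taken
LSR r0, r0, #2 → r0=22160>>2=5540
XOR r0, r0, #19 → r0=5540^19=5559
MUL r0, r0, #10 → r0=5559*10=55590
SUB r2, r2, #1 → r2=3-1=2
CMP r2, #2  (cmp 2,2)
BGT loop: not taken
halt.
Total executed instructions: 45.

45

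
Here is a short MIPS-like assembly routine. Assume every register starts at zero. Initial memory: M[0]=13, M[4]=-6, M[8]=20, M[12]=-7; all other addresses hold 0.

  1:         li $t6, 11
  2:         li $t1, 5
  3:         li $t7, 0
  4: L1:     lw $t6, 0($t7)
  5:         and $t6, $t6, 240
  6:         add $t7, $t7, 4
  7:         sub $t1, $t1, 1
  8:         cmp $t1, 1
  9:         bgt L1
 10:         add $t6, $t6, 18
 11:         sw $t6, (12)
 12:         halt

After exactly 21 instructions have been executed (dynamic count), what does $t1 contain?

li $t6, 11 → $t6=11
li $t1, 5 → $t1=5
li $t7, 0 → $t7=0
lw $t6, 0($t7) → $t6=M[0]=13
and $t6, $t6, 240 → $t6=13&240=0
add $t7, $t7, 4 → $t7=0+4=4
sub $t1, $t1, 1 → $t1=5-1=4
cmp $t1, 1  (cmp 4,1)
bgt L1: taken
lw $t6, 0($t7) → $t6=M[4]=-6
and $t6, $t6, 240 → $t6=(-6)&240=240
add $t7, $t7, 4 → $t7=4+4=8
sub $t1, $t1, 1 → $t1=4-1=3
cmp $t1, 1  (cmp 3,1)
bgt L1: taken
lw $t6, 0($t7) → $t6=M[8]=20
and $t6, $t6, 240 → $t6=20&240=16
add $t7, $t7, 4 → $t7=8+4=12
sub $t1, $t1, 1 → $t1=3-1=2
cmp $t1, 1  (cmp 2,1)
bgt L1: taken
After step 21: $t1 = 2.

2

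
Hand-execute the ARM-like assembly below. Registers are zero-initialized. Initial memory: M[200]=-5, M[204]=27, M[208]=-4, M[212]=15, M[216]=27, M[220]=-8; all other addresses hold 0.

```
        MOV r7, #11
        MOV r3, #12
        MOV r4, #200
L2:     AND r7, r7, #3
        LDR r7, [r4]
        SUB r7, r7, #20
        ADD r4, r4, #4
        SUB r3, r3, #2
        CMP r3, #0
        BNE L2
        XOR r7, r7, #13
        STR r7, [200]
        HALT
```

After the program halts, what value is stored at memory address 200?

after MOV r7, #11: r7=11
after MOV r3, #12: r3=12
after MOV r4, #200: r4=200
after AND r7, r7, #3: r7=11&3=3
after LDR r7, [r4]: r7=M[200]=-5
after SUB r7, r7, #20: r7=(-5)-20=-25
after ADD r4, r4, #4: r4=200+4=204
after SUB r3, r3, #2: r3=12-2=10
CMP r3, #0  (cmp 10,0)
BNE L2: taken
after AND r7, r7, #3: r7=(-25)&3=3
after LDR r7, [r4]: r7=M[204]=27
after SUB r7, r7, #20: r7=27-20=7
after ADD r4, r4, #4: r4=204+4=208
after SUB r3, r3, #2: r3=10-2=8
CMP r3, #0  (cmp 8,0)
BNE L2: taken
after AND r7, r7, #3: r7=7&3=3
after LDR r7, [r4]: r7=M[208]=-4
after SUB r7, r7, #20: r7=(-4)-20=-24
after ADD r4, r4, #4: r4=208+4=212
after SUB r3, r3, #2: r3=8-2=6
CMP r3, #0  (cmp 6,0)
BNE L2: taken
after AND r7, r7, #3: r7=(-24)&3=0
after LDR r7, [r4]: r7=M[212]=15
after SUB r7, r7, #20: r7=15-20=-5
after ADD r4, r4, #4: r4=212+4=216
after SUB r3, r3, #2: r3=6-2=4
CMP r3, #0  (cmp 4,0)
BNE L2: taken
after AND r7, r7, #3: r7=(-5)&3=3
after LDR r7, [r4]: r7=M[216]=27
after SUB r7, r7, #20: r7=27-20=7
after ADD r4, r4, #4: r4=216+4=220
after SUB r3, r3, #2: r3=4-2=2
CMP r3, #0  (cmp 2,0)
BNE L2: taken
after AND r7, r7, #3: r7=7&3=3
after LDR r7, [r4]: r7=M[220]=-8
after SUB r7, r7, #20: r7=(-8)-20=-28
after ADD r4, r4, #4: r4=220+4=224
after SUB r3, r3, #2: r3=2-2=0
CMP r3, #0  (cmp 0,0)
BNE L2: not taken
after XOR r7, r7, #13: r7=(-28)^13=-23
STR r7, [200] → M[200]=-23
halt.

-23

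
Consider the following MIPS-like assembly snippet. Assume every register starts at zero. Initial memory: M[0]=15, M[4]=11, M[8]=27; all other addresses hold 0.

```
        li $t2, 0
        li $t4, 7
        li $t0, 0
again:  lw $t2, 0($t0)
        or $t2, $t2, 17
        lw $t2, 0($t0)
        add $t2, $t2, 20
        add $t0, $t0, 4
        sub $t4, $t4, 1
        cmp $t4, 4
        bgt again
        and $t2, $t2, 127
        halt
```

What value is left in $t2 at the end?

47

li $t2, 0 → $t2=0
li $t4, 7 → $t4=7
li $t0, 0 → $t0=0
lw $t2, 0($t0) → $t2=M[0]=15
or $t2, $t2, 17 → $t2=15|17=31
lw $t2, 0($t0) → $t2=M[0]=15
add $t2, $t2, 20 → $t2=15+20=35
add $t0, $t0, 4 → $t0=0+4=4
sub $t4, $t4, 1 → $t4=7-1=6
cmp $t4, 4  (cmp 6,4)
bgt again: taken
lw $t2, 0($t0) → $t2=M[4]=11
or $t2, $t2, 17 → $t2=11|17=27
lw $t2, 0($t0) → $t2=M[4]=11
add $t2, $t2, 20 → $t2=11+20=31
add $t0, $t0, 4 → $t0=4+4=8
sub $t4, $t4, 1 → $t4=6-1=5
cmp $t4, 4  (cmp 5,4)
bgt again: taken
lw $t2, 0($t0) → $t2=M[8]=27
or $t2, $t2, 17 → $t2=27|17=27
lw $t2, 0($t0) → $t2=M[8]=27
add $t2, $t2, 20 → $t2=27+20=47
add $t0, $t0, 4 → $t0=8+4=12
sub $t4, $t4, 1 → $t4=5-1=4
cmp $t4, 4  (cmp 4,4)
bgt again: not taken
and $t2, $t2, 127 → $t2=47&127=47
halt.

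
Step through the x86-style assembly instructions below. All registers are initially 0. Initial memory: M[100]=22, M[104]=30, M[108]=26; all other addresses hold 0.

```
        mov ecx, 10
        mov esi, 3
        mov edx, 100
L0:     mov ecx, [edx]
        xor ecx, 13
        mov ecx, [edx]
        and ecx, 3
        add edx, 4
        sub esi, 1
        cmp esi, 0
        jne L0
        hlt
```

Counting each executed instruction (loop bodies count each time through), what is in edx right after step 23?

108

ecx=10
esi=3
edx=100
ecx=M[100]=22
ecx=22^13=27
ecx=M[100]=22
ecx=22&3=2
edx=100+4=104
esi=3-1=2
cmp esi, 0  (cmp 2,0)
jne L0: taken
ecx=M[104]=30
ecx=30^13=19
ecx=M[104]=30
ecx=30&3=2
edx=104+4=108
esi=2-1=1
cmp esi, 0  (cmp 1,0)
jne L0: taken
ecx=M[108]=26
ecx=26^13=23
ecx=M[108]=26
ecx=26&3=2
After step 23: edx = 108.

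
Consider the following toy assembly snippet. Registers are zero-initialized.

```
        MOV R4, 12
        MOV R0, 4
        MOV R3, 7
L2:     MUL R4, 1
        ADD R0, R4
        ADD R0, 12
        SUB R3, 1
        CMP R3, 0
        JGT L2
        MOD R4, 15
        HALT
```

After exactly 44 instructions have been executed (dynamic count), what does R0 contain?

172

MOV R4, 12 → R4=12
MOV R0, 4 → R0=4
MOV R3, 7 → R3=7
MUL R4, 1 → R4=12*1=12
ADD R0, R4 → R0=4+12=16
ADD R0, 12 → R0=16+12=28
SUB R3, 1 → R3=7-1=6
CMP R3, 0  (cmp 6,0)
JGT L2: taken
MUL R4, 1 → R4=12*1=12
ADD R0, R4 → R0=28+12=40
ADD R0, 12 → R0=40+12=52
SUB R3, 1 → R3=6-1=5
CMP R3, 0  (cmp 5,0)
JGT L2: taken
MUL R4, 1 → R4=12*1=12
ADD R0, R4 → R0=52+12=64
ADD R0, 12 → R0=64+12=76
SUB R3, 1 → R3=5-1=4
CMP R3, 0  (cmp 4,0)
JGT L2: taken
MUL R4, 1 → R4=12*1=12
ADD R0, R4 → R0=76+12=88
ADD R0, 12 → R0=88+12=100
SUB R3, 1 → R3=4-1=3
CMP R3, 0  (cmp 3,0)
JGT L2: taken
MUL R4, 1 → R4=12*1=12
ADD R0, R4 → R0=100+12=112
ADD R0, 12 → R0=112+12=124
SUB R3, 1 → R3=3-1=2
CMP R3, 0  (cmp 2,0)
JGT L2: taken
MUL R4, 1 → R4=12*1=12
ADD R0, R4 → R0=124+12=136
ADD R0, 12 → R0=136+12=148
SUB R3, 1 → R3=2-1=1
CMP R3, 0  (cmp 1,0)
JGT L2: taken
MUL R4, 1 → R4=12*1=12
ADD R0, R4 → R0=148+12=160
ADD R0, 12 → R0=160+12=172
SUB R3, 1 → R3=1-1=0
CMP R3, 0  (cmp 0,0)
After step 44: R0 = 172.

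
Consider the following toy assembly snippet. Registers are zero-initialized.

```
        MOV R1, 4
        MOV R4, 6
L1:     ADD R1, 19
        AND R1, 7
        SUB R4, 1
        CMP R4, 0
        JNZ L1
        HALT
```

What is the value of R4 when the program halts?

0

after MOV R1, 4: R1=4
after MOV R4, 6: R4=6
after ADD R1, 19: R1=4+19=23
after AND R1, 7: R1=23&7=7
after SUB R4, 1: R4=6-1=5
CMP R4, 0  (cmp 5,0)
JNZ L1: taken
after ADD R1, 19: R1=7+19=26
after AND R1, 7: R1=26&7=2
after SUB R4, 1: R4=5-1=4
CMP R4, 0  (cmp 4,0)
JNZ L1: taken
after ADD R1, 19: R1=2+19=21
after AND R1, 7: R1=21&7=5
after SUB R4, 1: R4=4-1=3
CMP R4, 0  (cmp 3,0)
JNZ L1: taken
after ADD R1, 19: R1=5+19=24
after AND R1, 7: R1=24&7=0
after SUB R4, 1: R4=3-1=2
CMP R4, 0  (cmp 2,0)
JNZ L1: taken
after ADD R1, 19: R1=0+19=19
after AND R1, 7: R1=19&7=3
after SUB R4, 1: R4=2-1=1
CMP R4, 0  (cmp 1,0)
JNZ L1: taken
after ADD R1, 19: R1=3+19=22
after AND R1, 7: R1=22&7=6
after SUB R4, 1: R4=1-1=0
CMP R4, 0  (cmp 0,0)
JNZ L1: not taken
halt.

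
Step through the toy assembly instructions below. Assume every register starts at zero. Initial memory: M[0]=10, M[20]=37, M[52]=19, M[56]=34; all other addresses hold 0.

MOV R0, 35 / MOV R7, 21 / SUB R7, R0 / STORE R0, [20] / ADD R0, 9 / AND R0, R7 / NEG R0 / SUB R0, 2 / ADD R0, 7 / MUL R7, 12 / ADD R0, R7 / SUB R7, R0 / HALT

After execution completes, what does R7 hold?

MOV R0, 35 → R0=35
MOV R7, 21 → R7=21
SUB R7, R0 → R7=21-35=-14
STORE R0, [20] → M[20]=35
ADD R0, 9 → R0=35+9=44
AND R0, R7 → R0=44&(-14)=32
NEG R0 → R0=-(32)=-32
SUB R0, 2 → R0=(-32)-2=-34
ADD R0, 7 → R0=(-34)+7=-27
MUL R7, 12 → R7=(-14)*12=-168
ADD R0, R7 → R0=(-27)+(-168)=-195
SUB R7, R0 → R7=(-168)-(-195)=27
halt.

27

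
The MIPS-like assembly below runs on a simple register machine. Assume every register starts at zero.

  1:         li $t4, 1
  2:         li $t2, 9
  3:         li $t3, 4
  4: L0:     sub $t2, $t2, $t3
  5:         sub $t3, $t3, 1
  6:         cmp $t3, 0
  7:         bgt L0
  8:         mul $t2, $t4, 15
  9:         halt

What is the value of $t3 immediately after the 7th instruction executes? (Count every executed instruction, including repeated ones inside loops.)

3

li $t4, 1 → $t4=1
li $t2, 9 → $t2=9
li $t3, 4 → $t3=4
sub $t2, $t2, $t3 → $t2=9-4=5
sub $t3, $t3, 1 → $t3=4-1=3
cmp $t3, 0  (cmp 3,0)
bgt L0: taken
After step 7: $t3 = 3.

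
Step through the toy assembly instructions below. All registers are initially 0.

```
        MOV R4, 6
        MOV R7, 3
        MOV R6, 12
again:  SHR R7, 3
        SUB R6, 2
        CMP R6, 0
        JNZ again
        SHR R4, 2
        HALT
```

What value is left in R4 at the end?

MOV R4, 6 → R4=6
MOV R7, 3 → R7=3
MOV R6, 12 → R6=12
SHR R7, 3 → R7=3>>3=0
SUB R6, 2 → R6=12-2=10
CMP R6, 0  (cmp 10,0)
JNZ again: taken
SHR R7, 3 → R7=0>>3=0
SUB R6, 2 → R6=10-2=8
CMP R6, 0  (cmp 8,0)
JNZ again: taken
SHR R7, 3 → R7=0>>3=0
SUB R6, 2 → R6=8-2=6
CMP R6, 0  (cmp 6,0)
JNZ again: taken
SHR R7, 3 → R7=0>>3=0
SUB R6, 2 → R6=6-2=4
CMP R6, 0  (cmp 4,0)
JNZ again: taken
SHR R7, 3 → R7=0>>3=0
SUB R6, 2 → R6=4-2=2
CMP R6, 0  (cmp 2,0)
JNZ again: taken
SHR R7, 3 → R7=0>>3=0
SUB R6, 2 → R6=2-2=0
CMP R6, 0  (cmp 0,0)
JNZ again: not taken
SHR R4, 2 → R4=6>>2=1
halt.

1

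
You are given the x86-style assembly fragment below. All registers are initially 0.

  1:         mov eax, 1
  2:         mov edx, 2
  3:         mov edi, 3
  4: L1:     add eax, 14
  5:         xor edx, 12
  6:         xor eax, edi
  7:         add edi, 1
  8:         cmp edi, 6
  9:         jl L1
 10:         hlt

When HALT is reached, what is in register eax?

41

mov eax, 1 → eax=1
mov edx, 2 → edx=2
mov edi, 3 → edi=3
add eax, 14 → eax=1+14=15
xor edx, 12 → edx=2^12=14
xor eax, edi → eax=15^3=12
add edi, 1 → edi=3+1=4
cmp edi, 6  (cmp 4,6)
jl L1: taken
add eax, 14 → eax=12+14=26
xor edx, 12 → edx=14^12=2
xor eax, edi → eax=26^4=30
add edi, 1 → edi=4+1=5
cmp edi, 6  (cmp 5,6)
jl L1: taken
add eax, 14 → eax=30+14=44
xor edx, 12 → edx=2^12=14
xor eax, edi → eax=44^5=41
add edi, 1 → edi=5+1=6
cmp edi, 6  (cmp 6,6)
jl L1: not taken
halt.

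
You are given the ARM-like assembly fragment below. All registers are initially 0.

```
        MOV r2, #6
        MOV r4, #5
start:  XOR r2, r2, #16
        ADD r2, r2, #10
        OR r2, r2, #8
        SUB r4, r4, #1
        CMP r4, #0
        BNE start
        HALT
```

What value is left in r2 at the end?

r2=6
r4=5
r2=6^16=22
r2=22+10=32
r2=32|8=40
r4=5-1=4
CMP r4, #0  (cmp 4,0)
BNE start: taken
r2=40^16=56
r2=56+10=66
r2=66|8=74
r4=4-1=3
CMP r4, #0  (cmp 3,0)
BNE start: taken
r2=74^16=90
r2=90+10=100
r2=100|8=108
r4=3-1=2
CMP r4, #0  (cmp 2,0)
BNE start: taken
r2=108^16=124
r2=124+10=134
r2=134|8=142
r4=2-1=1
CMP r4, #0  (cmp 1,0)
BNE start: taken
r2=142^16=158
r2=158+10=168
r2=168|8=168
r4=1-1=0
CMP r4, #0  (cmp 0,0)
BNE start: not taken
halt.

168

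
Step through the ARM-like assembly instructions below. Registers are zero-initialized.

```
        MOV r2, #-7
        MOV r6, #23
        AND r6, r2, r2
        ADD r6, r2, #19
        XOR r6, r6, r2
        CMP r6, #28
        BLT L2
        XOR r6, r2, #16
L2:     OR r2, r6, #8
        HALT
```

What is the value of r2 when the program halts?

-3

r2=-7
r6=23
r6=(-7)&(-7)=-7
r6=(-7)+19=12
r6=12^(-7)=-11
CMP r6, #28  (cmp -11,28)
BLT L2: taken
r2=(-11)|8=-3
halt.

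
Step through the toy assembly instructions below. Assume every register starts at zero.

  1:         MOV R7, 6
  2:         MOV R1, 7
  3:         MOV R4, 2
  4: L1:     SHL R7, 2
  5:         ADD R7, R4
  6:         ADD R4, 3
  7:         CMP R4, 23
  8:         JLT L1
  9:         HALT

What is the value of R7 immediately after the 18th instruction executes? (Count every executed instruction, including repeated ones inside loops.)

MOV R7, 6 → R7=6
MOV R1, 7 → R1=7
MOV R4, 2 → R4=2
SHL R7, 2 → R7=6<<2=24
ADD R7, R4 → R7=24+2=26
ADD R4, 3 → R4=2+3=5
CMP R4, 23  (cmp 5,23)
JLT L1: taken
SHL R7, 2 → R7=26<<2=104
ADD R7, R4 → R7=104+5=109
ADD R4, 3 → R4=5+3=8
CMP R4, 23  (cmp 8,23)
JLT L1: taken
SHL R7, 2 → R7=109<<2=436
ADD R7, R4 → R7=436+8=444
ADD R4, 3 → R4=8+3=11
CMP R4, 23  (cmp 11,23)
JLT L1: taken
After step 18: R7 = 444.

444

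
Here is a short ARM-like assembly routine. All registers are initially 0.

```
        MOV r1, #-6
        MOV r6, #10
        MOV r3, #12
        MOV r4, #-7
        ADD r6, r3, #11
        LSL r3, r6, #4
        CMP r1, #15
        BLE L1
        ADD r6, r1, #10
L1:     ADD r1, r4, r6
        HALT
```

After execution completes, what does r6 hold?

23

r1=-6
r6=10
r3=12
r4=-7
r6=12+11=23
r3=23<<4=368
CMP r1, #15  (cmp -6,15)
BLE L1: taken
r1=(-7)+23=16
halt.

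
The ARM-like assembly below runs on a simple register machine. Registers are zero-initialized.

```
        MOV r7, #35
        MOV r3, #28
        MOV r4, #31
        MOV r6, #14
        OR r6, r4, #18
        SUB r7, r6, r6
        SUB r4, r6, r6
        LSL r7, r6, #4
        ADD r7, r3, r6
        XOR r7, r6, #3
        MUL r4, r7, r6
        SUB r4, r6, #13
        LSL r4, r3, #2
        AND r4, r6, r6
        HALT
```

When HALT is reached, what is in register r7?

28

MOV r7, #35 → r7=35
MOV r3, #28 → r3=28
MOV r4, #31 → r4=31
MOV r6, #14 → r6=14
OR r6, r4, #18 → r6=31|18=31
SUB r7, r6, r6 → r7=31-31=0
SUB r4, r6, r6 → r4=31-31=0
LSL r7, r6, #4 → r7=31<<4=496
ADD r7, r3, r6 → r7=28+31=59
XOR r7, r6, #3 → r7=31^3=28
MUL r4, r7, r6 → r4=28*31=868
SUB r4, r6, #13 → r4=31-13=18
LSL r4, r3, #2 → r4=28<<2=112
AND r4, r6, r6 → r4=31&31=31
halt.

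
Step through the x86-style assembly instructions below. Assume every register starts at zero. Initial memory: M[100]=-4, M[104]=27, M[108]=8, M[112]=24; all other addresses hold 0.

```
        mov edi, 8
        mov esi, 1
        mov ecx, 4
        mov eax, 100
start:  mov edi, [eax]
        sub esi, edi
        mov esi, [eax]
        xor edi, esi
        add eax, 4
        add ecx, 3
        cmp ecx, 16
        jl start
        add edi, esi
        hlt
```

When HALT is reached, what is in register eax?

116

after mov edi, 8: edi=8
after mov esi, 1: esi=1
after mov ecx, 4: ecx=4
after mov eax, 100: eax=100
after mov edi, [eax]: edi=M[100]=-4
after sub esi, edi: esi=1-(-4)=5
after mov esi, [eax]: esi=M[100]=-4
after xor edi, esi: edi=(-4)^(-4)=0
after add eax, 4: eax=100+4=104
after add ecx, 3: ecx=4+3=7
cmp ecx, 16  (cmp 7,16)
jl start: taken
after mov edi, [eax]: edi=M[104]=27
after sub esi, edi: esi=(-4)-27=-31
after mov esi, [eax]: esi=M[104]=27
after xor edi, esi: edi=27^27=0
after add eax, 4: eax=104+4=108
after add ecx, 3: ecx=7+3=10
cmp ecx, 16  (cmp 10,16)
jl start: taken
after mov edi, [eax]: edi=M[108]=8
after sub esi, edi: esi=27-8=19
after mov esi, [eax]: esi=M[108]=8
after xor edi, esi: edi=8^8=0
after add eax, 4: eax=108+4=112
after add ecx, 3: ecx=10+3=13
cmp ecx, 16  (cmp 13,16)
jl start: taken
after mov edi, [eax]: edi=M[112]=24
after sub esi, edi: esi=8-24=-16
after mov esi, [eax]: esi=M[112]=24
after xor edi, esi: edi=24^24=0
after add eax, 4: eax=112+4=116
after add ecx, 3: ecx=13+3=16
cmp ecx, 16  (cmp 16,16)
jl start: not taken
after add edi, esi: edi=0+24=24
halt.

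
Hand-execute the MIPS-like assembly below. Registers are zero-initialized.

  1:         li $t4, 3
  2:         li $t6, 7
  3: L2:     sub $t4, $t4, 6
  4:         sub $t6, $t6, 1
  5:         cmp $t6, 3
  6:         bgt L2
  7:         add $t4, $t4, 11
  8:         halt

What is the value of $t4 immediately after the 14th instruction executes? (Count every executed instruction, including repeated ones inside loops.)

-15

after li $t4, 3: $t4=3
after li $t6, 7: $t6=7
after sub $t4, $t4, 6: $t4=3-6=-3
after sub $t6, $t6, 1: $t6=7-1=6
cmp $t6, 3  (cmp 6,3)
bgt L2: taken
after sub $t4, $t4, 6: $t4=(-3)-6=-9
after sub $t6, $t6, 1: $t6=6-1=5
cmp $t6, 3  (cmp 5,3)
bgt L2: taken
after sub $t4, $t4, 6: $t4=(-9)-6=-15
after sub $t6, $t6, 1: $t6=5-1=4
cmp $t6, 3  (cmp 4,3)
bgt L2: taken
After step 14: $t4 = -15.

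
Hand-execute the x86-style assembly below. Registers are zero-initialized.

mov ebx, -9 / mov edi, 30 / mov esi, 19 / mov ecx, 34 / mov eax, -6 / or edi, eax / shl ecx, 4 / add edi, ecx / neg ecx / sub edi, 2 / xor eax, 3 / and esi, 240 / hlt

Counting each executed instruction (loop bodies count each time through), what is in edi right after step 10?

540

after mov ebx, -9: ebx=-9
after mov edi, 30: edi=30
after mov esi, 19: esi=19
after mov ecx, 34: ecx=34
after mov eax, -6: eax=-6
after or edi, eax: edi=30|(-6)=-2
after shl ecx, 4: ecx=34<<4=544
after add edi, ecx: edi=(-2)+544=542
after neg ecx: ecx=-(544)=-544
after sub edi, 2: edi=542-2=540
After step 10: edi = 540.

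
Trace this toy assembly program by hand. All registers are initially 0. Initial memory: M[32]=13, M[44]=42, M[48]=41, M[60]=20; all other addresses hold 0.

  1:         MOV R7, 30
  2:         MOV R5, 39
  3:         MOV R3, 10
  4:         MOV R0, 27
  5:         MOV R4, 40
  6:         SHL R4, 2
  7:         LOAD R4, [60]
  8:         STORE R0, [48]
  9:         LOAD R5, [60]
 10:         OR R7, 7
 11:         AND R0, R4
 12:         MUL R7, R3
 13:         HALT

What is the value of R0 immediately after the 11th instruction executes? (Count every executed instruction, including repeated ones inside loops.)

16

after MOV R7, 30: R7=30
after MOV R5, 39: R5=39
after MOV R3, 10: R3=10
after MOV R0, 27: R0=27
after MOV R4, 40: R4=40
after SHL R4, 2: R4=40<<2=160
after LOAD R4, [60]: R4=M[60]=20
STORE R0, [48] → M[48]=27
after LOAD R5, [60]: R5=M[60]=20
after OR R7, 7: R7=30|7=31
after AND R0, R4: R0=27&20=16
After step 11: R0 = 16.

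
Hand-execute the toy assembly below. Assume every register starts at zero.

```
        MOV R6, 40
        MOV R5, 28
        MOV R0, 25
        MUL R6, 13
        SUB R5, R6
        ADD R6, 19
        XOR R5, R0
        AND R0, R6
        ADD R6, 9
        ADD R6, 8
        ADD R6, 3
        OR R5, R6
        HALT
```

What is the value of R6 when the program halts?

R6=40
R5=28
R0=25
R6=40*13=520
R5=28-520=-492
R6=520+19=539
R5=(-492)^25=-499
R0=25&539=25
R6=539+9=548
R6=548+8=556
R6=556+3=559
R5=(-499)|559=-465
halt.

559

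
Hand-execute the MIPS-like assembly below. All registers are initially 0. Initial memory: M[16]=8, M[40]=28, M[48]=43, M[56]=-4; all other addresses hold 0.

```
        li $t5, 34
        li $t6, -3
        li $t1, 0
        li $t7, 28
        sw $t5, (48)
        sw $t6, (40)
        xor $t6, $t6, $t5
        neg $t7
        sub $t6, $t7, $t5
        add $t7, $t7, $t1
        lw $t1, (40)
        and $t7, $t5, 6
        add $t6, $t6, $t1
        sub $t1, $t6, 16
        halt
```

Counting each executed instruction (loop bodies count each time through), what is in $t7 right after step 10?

li $t5, 34 → $t5=34
li $t6, -3 → $t6=-3
li $t1, 0 → $t1=0
li $t7, 28 → $t7=28
sw $t5, (48) → M[48]=34
sw $t6, (40) → M[40]=-3
xor $t6, $t6, $t5 → $t6=(-3)^34=-33
neg $t7 → $t7=-(28)=-28
sub $t6, $t7, $t5 → $t6=(-28)-34=-62
add $t7, $t7, $t1 → $t7=(-28)+0=-28
After step 10: $t7 = -28.

-28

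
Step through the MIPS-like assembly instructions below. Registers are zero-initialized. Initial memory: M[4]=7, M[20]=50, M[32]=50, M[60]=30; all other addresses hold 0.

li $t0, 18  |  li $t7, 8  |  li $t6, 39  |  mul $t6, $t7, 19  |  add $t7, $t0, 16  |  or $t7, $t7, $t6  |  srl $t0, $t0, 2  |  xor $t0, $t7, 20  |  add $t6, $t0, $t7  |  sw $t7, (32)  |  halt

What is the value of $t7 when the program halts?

186

after li $t0, 18: $t0=18
after li $t7, 8: $t7=8
after li $t6, 39: $t6=39
after mul $t6, $t7, 19: $t6=8*19=152
after add $t7, $t0, 16: $t7=18+16=34
after or $t7, $t7, $t6: $t7=34|152=186
after srl $t0, $t0, 2: $t0=18>>2=4
after xor $t0, $t7, 20: $t0=186^20=174
after add $t6, $t0, $t7: $t6=174+186=360
sw $t7, (32) → M[32]=186
halt.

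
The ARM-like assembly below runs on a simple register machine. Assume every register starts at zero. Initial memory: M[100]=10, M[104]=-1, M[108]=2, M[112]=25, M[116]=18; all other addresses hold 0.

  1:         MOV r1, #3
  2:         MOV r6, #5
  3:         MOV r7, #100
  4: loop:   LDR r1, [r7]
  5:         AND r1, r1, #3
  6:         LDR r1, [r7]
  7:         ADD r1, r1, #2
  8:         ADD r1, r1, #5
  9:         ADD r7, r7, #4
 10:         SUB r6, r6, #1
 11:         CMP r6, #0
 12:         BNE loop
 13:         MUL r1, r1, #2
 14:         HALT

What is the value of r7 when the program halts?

120

r1=3
r6=5
r7=100
r1=M[100]=10
r1=10&3=2
r1=M[100]=10
r1=10+2=12
r1=12+5=17
r7=100+4=104
r6=5-1=4
CMP r6, #0  (cmp 4,0)
BNE loop: taken
r1=M[104]=-1
r1=(-1)&3=3
r1=M[104]=-1
r1=(-1)+2=1
r1=1+5=6
r7=104+4=108
r6=4-1=3
CMP r6, #0  (cmp 3,0)
BNE loop: taken
r1=M[108]=2
r1=2&3=2
r1=M[108]=2
r1=2+2=4
r1=4+5=9
r7=108+4=112
r6=3-1=2
CMP r6, #0  (cmp 2,0)
BNE loop: taken
r1=M[112]=25
r1=25&3=1
r1=M[112]=25
r1=25+2=27
r1=27+5=32
r7=112+4=116
r6=2-1=1
CMP r6, #0  (cmp 1,0)
BNE loop: taken
r1=M[116]=18
r1=18&3=2
r1=M[116]=18
r1=18+2=20
r1=20+5=25
r7=116+4=120
r6=1-1=0
CMP r6, #0  (cmp 0,0)
BNE loop: not taken
r1=25*2=50
halt.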